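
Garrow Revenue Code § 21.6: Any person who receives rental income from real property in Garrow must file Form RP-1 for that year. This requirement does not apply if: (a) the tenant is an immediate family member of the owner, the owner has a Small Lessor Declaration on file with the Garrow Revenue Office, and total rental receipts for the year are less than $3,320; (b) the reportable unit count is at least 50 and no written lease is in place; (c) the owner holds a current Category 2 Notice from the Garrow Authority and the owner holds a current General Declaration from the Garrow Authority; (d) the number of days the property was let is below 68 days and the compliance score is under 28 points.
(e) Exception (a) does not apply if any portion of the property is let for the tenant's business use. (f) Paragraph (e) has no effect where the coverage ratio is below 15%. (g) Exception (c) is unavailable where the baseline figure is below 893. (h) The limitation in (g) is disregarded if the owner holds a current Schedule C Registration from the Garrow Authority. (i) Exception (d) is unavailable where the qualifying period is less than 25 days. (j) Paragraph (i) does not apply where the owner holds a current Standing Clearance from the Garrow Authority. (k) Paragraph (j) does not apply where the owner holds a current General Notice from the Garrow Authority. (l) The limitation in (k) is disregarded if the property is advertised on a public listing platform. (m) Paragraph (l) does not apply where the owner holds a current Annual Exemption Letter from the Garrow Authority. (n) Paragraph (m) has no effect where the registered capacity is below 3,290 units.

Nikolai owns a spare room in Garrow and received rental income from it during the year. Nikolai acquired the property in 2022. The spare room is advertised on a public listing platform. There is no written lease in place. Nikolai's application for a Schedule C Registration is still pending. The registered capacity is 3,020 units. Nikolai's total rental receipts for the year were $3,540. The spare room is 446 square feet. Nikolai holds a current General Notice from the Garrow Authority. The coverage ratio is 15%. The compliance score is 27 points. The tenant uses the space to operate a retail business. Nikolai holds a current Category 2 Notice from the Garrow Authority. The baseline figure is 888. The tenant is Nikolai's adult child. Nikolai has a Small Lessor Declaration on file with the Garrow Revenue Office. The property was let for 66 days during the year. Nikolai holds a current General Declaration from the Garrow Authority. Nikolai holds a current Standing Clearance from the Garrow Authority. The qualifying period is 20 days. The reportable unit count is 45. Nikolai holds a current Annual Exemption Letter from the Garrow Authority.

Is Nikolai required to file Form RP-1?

Exception (a) does not apply: total rental receipts for the year are $3,540, not less than $3,320.
Exception (b) fails — the reportable unit count is 45, short of 50.
Exception (c): a current Category 2 Notice is held; a current General Declaration is held — every condition holds. But applying paragraphs (g)–(h): (g) is engaged — the baseline figure is 888, below the 893 limit. (h) is not triggered (the Schedule C Registration is not current), so (g) stands. Exception (c) does not apply.
All of (d)'s requirements are met (the number of days the property was let is 66 days, below the 68 days limit; the compliance score is 27 points, under the 28 points limit). Applying paragraphs (i)–(n): (i) would limit (d) — the qualifying period is 20 days, less than the 25 days limit — but (j) sets (i) aside: (j) is triggered — a current Standing Clearance is held. (k) applies (a current General Notice is held), but yields to (l): (l) is triggered — the property is publicly advertised. (m) operates (a current Annual Exemption Letter is held), but is itself disapplied by (n): (n) operates — the registered capacity is 3,020 units, below the 3,290 units limit. (d) remains available.

No — exception (d) applies; Nikolai is not required to file Form RP-1.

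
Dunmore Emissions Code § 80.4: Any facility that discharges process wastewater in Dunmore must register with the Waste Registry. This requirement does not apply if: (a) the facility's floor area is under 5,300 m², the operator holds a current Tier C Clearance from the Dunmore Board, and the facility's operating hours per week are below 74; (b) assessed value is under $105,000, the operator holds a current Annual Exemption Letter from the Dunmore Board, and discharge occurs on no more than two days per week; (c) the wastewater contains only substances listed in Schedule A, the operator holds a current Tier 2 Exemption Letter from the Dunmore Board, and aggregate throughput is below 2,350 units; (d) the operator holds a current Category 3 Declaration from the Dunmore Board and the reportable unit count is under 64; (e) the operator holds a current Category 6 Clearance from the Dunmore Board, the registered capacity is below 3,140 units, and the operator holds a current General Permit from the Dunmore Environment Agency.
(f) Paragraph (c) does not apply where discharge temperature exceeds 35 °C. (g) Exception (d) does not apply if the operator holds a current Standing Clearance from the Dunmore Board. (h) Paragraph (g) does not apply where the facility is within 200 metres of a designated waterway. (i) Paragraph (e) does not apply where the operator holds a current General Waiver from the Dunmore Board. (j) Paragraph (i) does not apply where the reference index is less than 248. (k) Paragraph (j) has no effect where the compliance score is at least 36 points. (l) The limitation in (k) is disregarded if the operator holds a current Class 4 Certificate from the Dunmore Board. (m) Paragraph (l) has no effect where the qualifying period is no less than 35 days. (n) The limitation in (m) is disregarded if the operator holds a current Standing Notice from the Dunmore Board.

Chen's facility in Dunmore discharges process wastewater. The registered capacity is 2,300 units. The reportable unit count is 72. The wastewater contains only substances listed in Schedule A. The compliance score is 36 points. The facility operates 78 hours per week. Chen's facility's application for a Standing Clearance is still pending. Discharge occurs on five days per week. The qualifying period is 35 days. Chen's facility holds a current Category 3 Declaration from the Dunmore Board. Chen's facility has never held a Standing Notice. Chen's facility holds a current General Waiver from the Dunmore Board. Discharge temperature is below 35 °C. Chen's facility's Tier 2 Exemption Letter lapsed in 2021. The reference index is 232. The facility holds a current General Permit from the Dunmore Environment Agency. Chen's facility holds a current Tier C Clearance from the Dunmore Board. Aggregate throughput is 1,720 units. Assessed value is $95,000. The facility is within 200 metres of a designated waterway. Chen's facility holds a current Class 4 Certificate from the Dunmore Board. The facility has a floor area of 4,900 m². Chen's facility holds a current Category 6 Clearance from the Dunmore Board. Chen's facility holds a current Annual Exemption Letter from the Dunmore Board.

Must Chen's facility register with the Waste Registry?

Exception (a) fails — the facility's operating hours per week are 78, not below 74.
Exception (b) requires that discharge occurs on no more than two days per week; but discharge occurs on five days per week, so (b) is unavailable.
Exception (c) fails — no current Tier 2 Exemption Letter is held.
Exception (d) requires that the reportable unit count is under 64; but the reportable unit count is 72, not under 64, so (d) is unavailable.
Exception (e)'s conditions are all satisfied: a current Category 6 Clearance is held; the registered capacity is 2,300 units, below the 3,140 units limit; a current General Permit is held. But applying paragraphs (i)–(n): (i) operates — a current General Waiver is held. (j) would limit (i) — the reference index is 232, less than the 248 limit — but (k) sets (j) aside: (k) applies — the compliance score is 36 points, meeting the 36 points threshold. (l) operates (a current Class 4 Certificate is held), but is displaced by (m): (m) operates against (l): the qualifying period is 35 days, meeting the 35 days threshold. (n), which would lift (m), does not operate here — no current Standing Notice is held. Exception (e) does not apply.
No exception displaces § 80.4.

Yes — Chen's facility must register with the Waste Registry.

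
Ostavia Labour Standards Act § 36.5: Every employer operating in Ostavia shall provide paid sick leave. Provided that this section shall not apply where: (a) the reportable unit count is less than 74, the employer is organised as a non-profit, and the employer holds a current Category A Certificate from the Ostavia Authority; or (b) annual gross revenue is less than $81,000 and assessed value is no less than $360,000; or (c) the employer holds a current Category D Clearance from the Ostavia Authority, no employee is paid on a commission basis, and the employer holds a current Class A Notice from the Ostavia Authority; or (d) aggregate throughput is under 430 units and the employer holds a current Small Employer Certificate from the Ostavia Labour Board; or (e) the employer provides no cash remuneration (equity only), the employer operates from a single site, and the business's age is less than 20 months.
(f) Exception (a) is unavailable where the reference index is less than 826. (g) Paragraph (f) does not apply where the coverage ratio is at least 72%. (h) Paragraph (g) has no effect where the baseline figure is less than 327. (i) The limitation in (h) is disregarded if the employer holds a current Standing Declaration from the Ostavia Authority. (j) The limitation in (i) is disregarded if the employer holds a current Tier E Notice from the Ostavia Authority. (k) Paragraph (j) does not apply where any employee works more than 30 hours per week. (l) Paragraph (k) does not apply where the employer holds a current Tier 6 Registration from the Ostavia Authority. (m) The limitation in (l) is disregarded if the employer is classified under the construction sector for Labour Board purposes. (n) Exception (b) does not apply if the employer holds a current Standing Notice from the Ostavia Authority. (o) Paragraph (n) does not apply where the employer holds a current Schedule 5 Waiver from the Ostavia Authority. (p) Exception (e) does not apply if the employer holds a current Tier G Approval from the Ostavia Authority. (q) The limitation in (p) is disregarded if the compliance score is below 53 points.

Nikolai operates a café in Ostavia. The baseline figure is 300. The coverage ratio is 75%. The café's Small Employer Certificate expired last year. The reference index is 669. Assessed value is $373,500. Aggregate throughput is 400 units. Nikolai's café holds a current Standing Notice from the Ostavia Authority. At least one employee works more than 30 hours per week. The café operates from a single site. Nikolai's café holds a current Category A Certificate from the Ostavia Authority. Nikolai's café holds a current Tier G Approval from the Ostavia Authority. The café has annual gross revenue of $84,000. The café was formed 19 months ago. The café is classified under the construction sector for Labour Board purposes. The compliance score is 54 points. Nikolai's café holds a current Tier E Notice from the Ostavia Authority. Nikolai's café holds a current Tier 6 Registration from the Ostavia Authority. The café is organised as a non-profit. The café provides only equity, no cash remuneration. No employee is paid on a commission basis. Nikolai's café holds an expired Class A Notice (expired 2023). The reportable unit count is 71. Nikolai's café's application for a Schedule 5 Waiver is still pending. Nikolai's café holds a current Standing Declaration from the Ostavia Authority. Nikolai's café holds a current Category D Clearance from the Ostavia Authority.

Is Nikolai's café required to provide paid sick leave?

Exception (a)'s conditions are all satisfied: the reportable unit count is 71, less than the 74 limit; the employer is a non-profit; a current Category A Certificate is held. Applying paragraphs (f)–(m): (f) operates (the reference index is 669, less than the 826 limit), but is overridden by (g): (g) operates against (f): the coverage ratio is 75%, meeting the 72% threshold. (h) applies (the baseline figure is 300, less than the 327 limit), but is itself disapplied by (i): (i) operates against (h): a current Standing Declaration is held. (j) would limit (i) — a current Tier E Notice is held — but (k) sets (j) aside: (k) operates against (j): at least one employee exceeds 30 hours/week. (l) would limit (k) — a current Tier 6 Registration is held — but (m) sets (l) aside: (m) operates against (l): the café is classified under the construction sector. Exception (a) stands.
Exception (b) fails — annual gross revenue is $84,000, not less than $81,000.
Exception (c) requires that the employer holds a current Class A Notice from the Ostavia Authority; but no current Class A Notice is held, so (c) is unavailable.
Exception (d) fails — the Small Employer Certificate has expired.
Exception (e): remuneration is equity-only; the employer operates from a single site; the business's age is 19 months, less than the 20 months limit — every condition holds. But: (p) applies — a current Tier G Approval is held. (q), which would lift (p), is not engaged — the compliance score is 54 points, not below 53 points. (e) is therefore removed.

No — exception (a) applies; Nikolai's café is not required to provide paid sick leave.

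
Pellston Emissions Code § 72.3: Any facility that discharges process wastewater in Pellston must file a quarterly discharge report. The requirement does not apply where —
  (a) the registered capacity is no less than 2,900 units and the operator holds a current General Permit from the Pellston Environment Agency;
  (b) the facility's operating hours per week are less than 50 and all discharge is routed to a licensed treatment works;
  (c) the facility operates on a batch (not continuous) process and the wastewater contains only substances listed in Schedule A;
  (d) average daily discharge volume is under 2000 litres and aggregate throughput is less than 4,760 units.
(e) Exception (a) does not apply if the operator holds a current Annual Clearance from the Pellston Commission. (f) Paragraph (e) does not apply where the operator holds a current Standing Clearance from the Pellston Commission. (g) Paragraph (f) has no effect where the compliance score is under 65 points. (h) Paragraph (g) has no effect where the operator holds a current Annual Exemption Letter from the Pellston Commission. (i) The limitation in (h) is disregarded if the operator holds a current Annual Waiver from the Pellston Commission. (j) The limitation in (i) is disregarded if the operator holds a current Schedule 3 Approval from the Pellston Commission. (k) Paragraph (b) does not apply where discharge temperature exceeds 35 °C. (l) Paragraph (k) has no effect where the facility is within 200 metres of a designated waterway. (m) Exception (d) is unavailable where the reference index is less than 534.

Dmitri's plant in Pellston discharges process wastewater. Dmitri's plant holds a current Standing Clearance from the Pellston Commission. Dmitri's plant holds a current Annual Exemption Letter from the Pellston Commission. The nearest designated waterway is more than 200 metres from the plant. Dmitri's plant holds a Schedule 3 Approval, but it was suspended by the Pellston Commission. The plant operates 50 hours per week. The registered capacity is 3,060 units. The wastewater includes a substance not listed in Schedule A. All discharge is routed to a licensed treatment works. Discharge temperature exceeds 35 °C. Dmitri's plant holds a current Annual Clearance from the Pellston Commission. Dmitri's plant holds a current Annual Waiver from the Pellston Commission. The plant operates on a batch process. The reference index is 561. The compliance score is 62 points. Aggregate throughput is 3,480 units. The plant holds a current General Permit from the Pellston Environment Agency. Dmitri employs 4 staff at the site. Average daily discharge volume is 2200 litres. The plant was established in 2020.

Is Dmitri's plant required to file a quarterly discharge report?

Exception (a): the registered capacity is 3,060 units, meeting the 2,900 units threshold; a current General Permit is held — every condition holds. However, paragraphs (e)–(j) must be considered: (e) operates against (a): a current Annual Clearance is held. (f) applies (a current Standing Clearance is held), but is overridden by (g): (g) operates — the compliance score is 62 points, under the 65 points limit. (h) applies (a current Annual Exemption Letter is held), but is displaced by (i): (i) operates against (h): a current Annual Waiver is held. (j), which would lift (i), does not operate here — no current Schedule 3 Approval is held. Exception (a) does not apply.
Exception (b) does not apply: the facility's operating hours per week are 50, not less than 50.
Exception (c) does not apply: the wastewater includes a non-Schedule-A substance.
Exception (d) requires that average daily discharge volume is under 2000 litres; but average daily discharge volume is 2200 litres, not under 2000 litres, so (d) is unavailable.
None of the exceptions is available; § 72.3 applies in full.

Yes — Dmitri's plant must file a quarterly discharge report.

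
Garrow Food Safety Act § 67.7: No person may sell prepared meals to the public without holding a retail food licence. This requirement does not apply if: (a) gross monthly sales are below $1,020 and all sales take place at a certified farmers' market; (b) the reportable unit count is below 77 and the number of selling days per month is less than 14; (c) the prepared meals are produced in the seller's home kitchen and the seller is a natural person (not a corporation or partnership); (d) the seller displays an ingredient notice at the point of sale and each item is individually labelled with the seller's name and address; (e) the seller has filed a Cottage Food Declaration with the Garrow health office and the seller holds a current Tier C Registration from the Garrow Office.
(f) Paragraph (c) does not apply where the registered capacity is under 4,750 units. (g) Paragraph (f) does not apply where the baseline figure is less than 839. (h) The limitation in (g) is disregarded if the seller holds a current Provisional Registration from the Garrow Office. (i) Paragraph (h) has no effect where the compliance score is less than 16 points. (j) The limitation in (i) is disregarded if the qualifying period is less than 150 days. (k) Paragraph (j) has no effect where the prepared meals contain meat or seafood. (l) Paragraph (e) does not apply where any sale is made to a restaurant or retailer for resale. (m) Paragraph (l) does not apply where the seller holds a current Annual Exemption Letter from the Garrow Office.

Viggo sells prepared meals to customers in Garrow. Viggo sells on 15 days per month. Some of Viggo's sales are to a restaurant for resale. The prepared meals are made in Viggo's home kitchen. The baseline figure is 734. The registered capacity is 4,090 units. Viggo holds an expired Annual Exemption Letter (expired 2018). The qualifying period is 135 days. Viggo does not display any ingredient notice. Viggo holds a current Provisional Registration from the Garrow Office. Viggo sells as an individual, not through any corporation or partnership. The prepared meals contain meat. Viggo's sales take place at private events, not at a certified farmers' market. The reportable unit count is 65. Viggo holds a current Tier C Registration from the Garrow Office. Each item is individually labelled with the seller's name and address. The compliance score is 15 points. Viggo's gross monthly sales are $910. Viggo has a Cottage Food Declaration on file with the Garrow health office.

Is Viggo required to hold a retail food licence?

Exception (a) requires that all sales take place at a certified farmers' market; but sales are at private events, not a certified farmers' market, so (a) is unavailable.
Exception (b) fails — the number of selling days per month is 15, not less than 14.
Exception (c) is satisfied on its face — the prepared meals are home-kitchen produced; the seller is a natural person. Applying paragraphs (f)–(k): (f) would limit (c) — the registered capacity is 4,090 units, under the 4,750 units limit — but (g) sets (f) aside: (g) is triggered — the baseline figure is 734, less than the 839 limit. (h) operates (a current Provisional Registration is held), but is overridden by (i): (i) operates against (h): the compliance score is 15 points, less than the 16 points limit. (j) would limit (i) — the qualifying period is 135 days, less than the 150 days limit — but (k) sets (j) aside: (k) is triggered — the prepared meals contain meat. Exception (c) stands.
Exception (d) does not apply: no ingredient notice is displayed.
Exception (e) is satisfied on its face — a Cottage Food Declaration is on file; a current Tier C Registration is held. Turning to paragraphs (l)–(m): (l) is engaged — some sales are to a restaurant for resale. (m) does not operate here (no current Annual Exemption Letter is held), so (l) stands. (e) is therefore removed.

No — exception (c) applies; Viggo is not required to hold a retail food licence.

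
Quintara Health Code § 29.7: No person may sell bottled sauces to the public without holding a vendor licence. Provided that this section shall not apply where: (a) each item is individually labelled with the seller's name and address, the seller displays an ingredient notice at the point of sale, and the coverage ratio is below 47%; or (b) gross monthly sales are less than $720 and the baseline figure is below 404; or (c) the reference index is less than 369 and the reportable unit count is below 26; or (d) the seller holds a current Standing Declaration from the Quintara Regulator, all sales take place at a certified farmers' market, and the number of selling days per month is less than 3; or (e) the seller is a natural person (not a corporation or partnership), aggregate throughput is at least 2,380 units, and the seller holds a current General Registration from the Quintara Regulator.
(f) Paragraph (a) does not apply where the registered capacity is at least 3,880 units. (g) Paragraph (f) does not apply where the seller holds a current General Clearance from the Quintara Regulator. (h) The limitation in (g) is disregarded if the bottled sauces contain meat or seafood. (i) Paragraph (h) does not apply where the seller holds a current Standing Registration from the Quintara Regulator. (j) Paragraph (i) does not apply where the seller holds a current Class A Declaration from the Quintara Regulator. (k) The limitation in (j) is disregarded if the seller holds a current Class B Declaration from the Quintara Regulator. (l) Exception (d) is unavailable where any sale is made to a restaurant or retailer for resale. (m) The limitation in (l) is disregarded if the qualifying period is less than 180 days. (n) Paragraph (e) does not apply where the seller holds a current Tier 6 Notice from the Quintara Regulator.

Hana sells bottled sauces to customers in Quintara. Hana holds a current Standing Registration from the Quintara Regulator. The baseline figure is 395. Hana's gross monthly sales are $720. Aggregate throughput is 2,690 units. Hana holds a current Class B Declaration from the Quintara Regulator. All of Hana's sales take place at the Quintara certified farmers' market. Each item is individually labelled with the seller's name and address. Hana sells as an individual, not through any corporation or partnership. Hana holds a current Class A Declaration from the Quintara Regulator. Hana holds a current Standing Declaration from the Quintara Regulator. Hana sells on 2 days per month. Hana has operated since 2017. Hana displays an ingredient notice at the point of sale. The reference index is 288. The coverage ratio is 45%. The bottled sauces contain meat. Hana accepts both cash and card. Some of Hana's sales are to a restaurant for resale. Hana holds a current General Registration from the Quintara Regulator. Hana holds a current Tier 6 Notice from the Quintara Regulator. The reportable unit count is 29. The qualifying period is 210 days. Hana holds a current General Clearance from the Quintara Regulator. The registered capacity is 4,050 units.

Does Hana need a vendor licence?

Exception (a) is satisfied on its face — items are individually labelled; an ingredient notice is displayed; the coverage ratio is 45%, below the 47% limit. As to paragraphs (f)–(k): (f) operates (the registered capacity is 4,050 units, meeting the 3,880 units threshold), but is itself disapplied by (g): (g) applies — a current General Clearance is held. (h) would limit (g) — the bottled sauces contain meat — but (i) sets (h) aside: (i) is triggered — a current Standing Registration is held. (j) is triggered (a current Class A Declaration is held), but is overridden by (k): (k) is engaged — a current Class B Declaration is held. (a) remains available.
Exception (b) requires that gross monthly sales are less than $720; but gross monthly sales are $720, not less than $720, so (b) is unavailable.
Exception (c) fails — the reportable unit count is 29, not below 26.
All of (d)'s requirements are met (a current Standing Declaration is held; all sales are at a certified farmers' market; the number of selling days per month is 2, less than the 3 limit). Turning to paragraphs (l)–(m): (l) operates against (d): some sales are to a restaurant for resale. (m) is not engaged (the qualifying period is 210 days, not less than 180 days), so (l) stands. So (d) is unavailable.
Exception (e): the seller is a natural person; aggregate throughput is 2,690 units, meeting the 2,380 units threshold; a current General Registration is held — every condition holds. But: (n) operates against (e): a current Tier 6 Notice is held. So (e) is unavailable.

No — exception (a) applies; Hana is not required to hold a vendor licence.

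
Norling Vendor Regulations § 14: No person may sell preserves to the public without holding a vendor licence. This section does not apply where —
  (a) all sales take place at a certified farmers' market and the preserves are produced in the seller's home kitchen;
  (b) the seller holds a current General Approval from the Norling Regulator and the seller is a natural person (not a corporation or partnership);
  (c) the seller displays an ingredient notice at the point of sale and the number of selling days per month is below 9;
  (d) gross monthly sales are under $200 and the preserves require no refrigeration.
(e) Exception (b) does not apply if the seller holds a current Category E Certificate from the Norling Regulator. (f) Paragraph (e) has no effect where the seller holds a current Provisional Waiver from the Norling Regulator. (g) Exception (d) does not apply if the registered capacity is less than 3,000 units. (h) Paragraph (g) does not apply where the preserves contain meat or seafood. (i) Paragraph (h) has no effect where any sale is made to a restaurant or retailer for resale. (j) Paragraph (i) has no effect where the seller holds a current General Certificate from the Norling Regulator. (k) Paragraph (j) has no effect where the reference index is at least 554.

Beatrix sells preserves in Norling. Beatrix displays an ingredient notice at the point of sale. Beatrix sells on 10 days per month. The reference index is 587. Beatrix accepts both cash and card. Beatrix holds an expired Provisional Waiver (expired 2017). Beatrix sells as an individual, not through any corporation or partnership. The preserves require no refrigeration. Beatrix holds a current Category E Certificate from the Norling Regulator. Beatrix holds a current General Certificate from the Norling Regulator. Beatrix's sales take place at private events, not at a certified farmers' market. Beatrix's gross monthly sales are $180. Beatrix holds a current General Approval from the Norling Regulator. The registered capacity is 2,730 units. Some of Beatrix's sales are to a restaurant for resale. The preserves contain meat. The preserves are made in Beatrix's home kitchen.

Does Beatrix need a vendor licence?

Yes — Beatrix must hold a vendor licence.

Exception (a) fails — sales are at private events, not a certified farmers' market.
All of (b)'s requirements are met (a current General Approval is held; the seller is a natural person). However, paragraphs (e)–(f) must be considered: (e) is engaged — a current Category E Certificate is held. (f), which would lift (e), is not triggered — no current Provisional Waiver is held. (b) is therefore removed.
Exception (c) does not apply: the number of selling days per month is 10, not below 9.
All of (d)'s requirements are met (gross monthly sales are $180, under the $200 limit; the preserves are shelf-stable). Turning to paragraphs (g)–(k): (g) operates against (d): the registered capacity is 2,730 units, less than the 3,000 units limit. (h) would limit (g) — the preserves contain meat — but (i) sets (h) aside: (i) is engaged — some sales are to a restaurant for resale. (j) applies (a current General Certificate is held), but is displaced by (k): (k) is triggered — the reference index is 587, meeting the 554 threshold. So (d) is unavailable.
No exception is made out. Beatrix falls within the general rule.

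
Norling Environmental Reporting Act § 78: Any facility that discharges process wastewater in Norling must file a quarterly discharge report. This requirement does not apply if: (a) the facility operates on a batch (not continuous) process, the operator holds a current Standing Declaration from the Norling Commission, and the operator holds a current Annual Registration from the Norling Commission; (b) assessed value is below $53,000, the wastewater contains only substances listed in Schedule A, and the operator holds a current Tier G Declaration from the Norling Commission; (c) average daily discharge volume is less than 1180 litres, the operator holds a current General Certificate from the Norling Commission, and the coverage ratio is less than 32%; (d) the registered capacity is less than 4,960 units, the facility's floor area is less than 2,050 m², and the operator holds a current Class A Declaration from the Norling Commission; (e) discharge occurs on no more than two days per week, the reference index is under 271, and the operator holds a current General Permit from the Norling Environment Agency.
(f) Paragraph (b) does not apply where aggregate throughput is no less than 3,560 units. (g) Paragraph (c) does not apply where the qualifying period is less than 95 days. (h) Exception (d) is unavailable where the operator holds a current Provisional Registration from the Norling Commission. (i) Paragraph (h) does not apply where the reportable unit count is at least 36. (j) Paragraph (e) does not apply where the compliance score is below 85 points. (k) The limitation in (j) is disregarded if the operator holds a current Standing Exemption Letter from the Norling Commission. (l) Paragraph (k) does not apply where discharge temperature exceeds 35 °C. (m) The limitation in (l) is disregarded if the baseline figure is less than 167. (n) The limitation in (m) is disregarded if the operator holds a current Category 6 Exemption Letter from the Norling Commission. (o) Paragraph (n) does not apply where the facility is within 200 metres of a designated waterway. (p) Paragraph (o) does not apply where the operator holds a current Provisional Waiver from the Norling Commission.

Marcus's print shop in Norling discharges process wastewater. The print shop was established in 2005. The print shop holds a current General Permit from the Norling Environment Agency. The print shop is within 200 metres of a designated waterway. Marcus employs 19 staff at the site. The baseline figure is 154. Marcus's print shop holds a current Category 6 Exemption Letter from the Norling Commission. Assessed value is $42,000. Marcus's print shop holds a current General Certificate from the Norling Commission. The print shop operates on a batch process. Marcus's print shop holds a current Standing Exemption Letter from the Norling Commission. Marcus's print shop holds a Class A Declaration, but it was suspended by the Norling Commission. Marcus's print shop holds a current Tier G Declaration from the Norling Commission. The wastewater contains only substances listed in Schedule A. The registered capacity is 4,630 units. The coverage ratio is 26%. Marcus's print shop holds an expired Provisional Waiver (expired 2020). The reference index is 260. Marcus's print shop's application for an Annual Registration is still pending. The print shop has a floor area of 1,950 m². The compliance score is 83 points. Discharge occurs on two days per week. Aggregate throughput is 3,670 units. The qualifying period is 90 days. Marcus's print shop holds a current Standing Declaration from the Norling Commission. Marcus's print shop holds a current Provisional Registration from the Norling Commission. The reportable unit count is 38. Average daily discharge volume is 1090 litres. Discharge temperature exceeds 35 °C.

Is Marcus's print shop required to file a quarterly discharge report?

No — exception (e) applies; Marcus's print shop is not required to file a quarterly discharge report.

Exception (a) does not apply: no current Annual Registration is held.
Exception (b) is satisfied on its face — assessed value is $42,000, below the $53,000 limit; the wastewater is Schedule-A-only; a current Tier G Declaration is held. However, paragraph (f) must be considered: (f) operates — aggregate throughput is 3,670 units, meeting the 3,560 units threshold. (b) is therefore removed.
Exception (c)'s conditions are all satisfied: average daily discharge volume is 1090 litres, less than the 1180 litres limit; a current General Certificate is held; the coverage ratio is 26%, less than the 32% limit. But applying paragraph (g): (g) is triggered — the qualifying period is 90 days, less than the 95 days limit. Exception (c) does not apply.
Exception (d) does not apply: there is no Class A Declaration in force.
Exception (e) is satisfied on its face — discharge occurs on no more than two days per week; the reference index is 260, under the 271 limit; a current General Permit is held. Considering the limiting provisions: (j) would limit (e) — the compliance score is 83 points, below the 85 points limit — but (k) sets (j) aside: (k) applies — a current Standing Exemption Letter is held. (l) would limit (k) — discharge temperature exceeds 35 °C — but (m) sets (l) aside: (m) applies — the baseline figure is 154, less than the 167 limit. (n) would limit (m) — a current Category 6 Exemption Letter is held — but (o) sets (n) aside: (o) is engaged — the print shop is within 200 m of a designated waterway. (p) does not operate here (no current Provisional Waiver is held), so (o) stands. So (e) applies.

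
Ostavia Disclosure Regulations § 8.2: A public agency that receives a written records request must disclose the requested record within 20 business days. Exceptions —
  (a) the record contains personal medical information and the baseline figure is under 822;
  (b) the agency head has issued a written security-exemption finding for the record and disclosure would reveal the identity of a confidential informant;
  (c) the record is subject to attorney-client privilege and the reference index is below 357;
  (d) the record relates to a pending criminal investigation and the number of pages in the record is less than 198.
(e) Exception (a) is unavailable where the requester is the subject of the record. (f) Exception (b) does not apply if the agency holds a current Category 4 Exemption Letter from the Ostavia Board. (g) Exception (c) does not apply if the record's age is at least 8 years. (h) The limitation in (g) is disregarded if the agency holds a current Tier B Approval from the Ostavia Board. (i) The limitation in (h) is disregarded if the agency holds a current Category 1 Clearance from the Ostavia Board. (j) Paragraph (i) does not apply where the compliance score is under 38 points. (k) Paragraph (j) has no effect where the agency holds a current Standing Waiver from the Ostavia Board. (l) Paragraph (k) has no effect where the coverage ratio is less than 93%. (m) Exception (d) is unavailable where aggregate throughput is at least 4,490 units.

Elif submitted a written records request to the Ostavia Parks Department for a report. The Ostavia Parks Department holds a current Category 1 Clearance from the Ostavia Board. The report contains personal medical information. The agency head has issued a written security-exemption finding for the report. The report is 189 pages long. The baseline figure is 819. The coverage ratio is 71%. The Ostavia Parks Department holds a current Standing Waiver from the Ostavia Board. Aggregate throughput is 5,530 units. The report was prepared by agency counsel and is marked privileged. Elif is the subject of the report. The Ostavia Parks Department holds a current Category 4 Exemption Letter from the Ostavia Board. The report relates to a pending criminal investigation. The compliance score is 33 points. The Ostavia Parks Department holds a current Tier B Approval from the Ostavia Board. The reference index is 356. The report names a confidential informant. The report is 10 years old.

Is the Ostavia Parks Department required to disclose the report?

No — exception (c) applies; the Ostavia Parks Department is not required to disclose the report.

Exception (a)'s conditions are all satisfied: the report contains personal medical information; the baseline figure is 819, under the 822 limit. But: (e) is triggered — Elif is the subject of the report. (a) is therefore removed.
Exception (b)'s conditions are all satisfied: a written security-exemption finding has been issued; the report names a confidential informant. But: (f) operates against (b): a current Category 4 Exemption Letter is held. Exception (b) does not apply.
Exception (c) is satisfied on its face — the report is privileged; the reference index is 356, below the 357 limit. Considering the limiting provisions: (g) would limit (c) — the record's age is 10 years, meeting the 8 years threshold — but (h) sets (g) aside: (h) is triggered — a current Tier B Approval is held. (i) applies (a current Category 1 Clearance is held), but is displaced by (j): (j) operates against (i): the compliance score is 33 points, under the 38 points limit. (k) would limit (j) — a current Standing Waiver is held — but (l) sets (k) aside: (l) is engaged — the coverage ratio is 71%, less than the 93% limit. Exception (c) stands.
Exception (d)'s conditions are all satisfied: the report relates to a pending investigation; the number of pages in the record is 189, less than the 198 limit. However, paragraph (m) must be considered: (m) operates against (d): aggregate throughput is 5,530 units, meeting the 4,490 units threshold. Exception (d) does not apply.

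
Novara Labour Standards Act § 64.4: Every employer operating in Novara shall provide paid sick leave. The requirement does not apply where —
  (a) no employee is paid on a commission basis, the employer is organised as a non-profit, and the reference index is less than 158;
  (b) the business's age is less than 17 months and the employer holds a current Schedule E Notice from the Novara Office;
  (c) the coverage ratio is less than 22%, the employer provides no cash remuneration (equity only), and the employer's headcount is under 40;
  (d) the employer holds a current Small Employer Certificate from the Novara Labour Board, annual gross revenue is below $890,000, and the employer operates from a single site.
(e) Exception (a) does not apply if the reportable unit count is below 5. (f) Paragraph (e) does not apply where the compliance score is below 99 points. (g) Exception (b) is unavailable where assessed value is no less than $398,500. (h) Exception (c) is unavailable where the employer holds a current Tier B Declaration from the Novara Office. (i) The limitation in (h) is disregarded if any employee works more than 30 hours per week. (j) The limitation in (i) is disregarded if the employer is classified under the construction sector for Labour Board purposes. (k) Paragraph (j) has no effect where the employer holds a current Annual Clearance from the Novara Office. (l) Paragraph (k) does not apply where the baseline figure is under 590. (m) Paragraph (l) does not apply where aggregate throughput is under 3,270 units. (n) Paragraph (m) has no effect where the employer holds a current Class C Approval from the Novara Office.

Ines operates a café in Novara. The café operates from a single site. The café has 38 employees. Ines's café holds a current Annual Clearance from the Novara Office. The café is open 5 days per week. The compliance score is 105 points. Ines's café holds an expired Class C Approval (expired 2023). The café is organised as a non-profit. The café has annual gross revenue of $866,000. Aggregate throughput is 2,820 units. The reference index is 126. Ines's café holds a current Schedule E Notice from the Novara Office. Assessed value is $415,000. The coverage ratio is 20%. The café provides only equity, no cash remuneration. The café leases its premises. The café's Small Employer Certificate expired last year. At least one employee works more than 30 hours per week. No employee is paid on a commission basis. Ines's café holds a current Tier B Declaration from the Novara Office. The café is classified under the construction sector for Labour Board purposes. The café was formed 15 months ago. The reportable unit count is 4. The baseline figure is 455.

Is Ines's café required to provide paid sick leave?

All of (a)'s requirements are met (no employee is paid on commission; the employer is a non-profit; the reference index is 126, less than the 158 limit). Turning to paragraphs (e)–(f): (e) operates — the reportable unit count is 4, below the 5 limit. (f), which would lift (e), is not triggered — the compliance score is 105 points, not below 99 points. (a) is therefore removed.
Exception (b)'s conditions are all satisfied: the business's age is 15 months, less than the 17 months limit; a current Schedule E Notice is held. But applying paragraph (g): (g) applies — assessed value is $415,000, meeting the $398,500 threshold. (b) is therefore removed.
Exception (c) is satisfied on its face — the coverage ratio is 20%, less than the 22% limit; remuneration is equity-only; the employer's headcount is 38, under the 40 limit. Under paragraphs (h)–(n): (h) would limit (c) — a current Tier B Declaration is held — but (i) sets (h) aside: (i) operates — at least one employee exceeds 30 hours/week. (j) applies (the café is classified under the construction sector), but is overridden by (k): (k) operates against (j): a current Annual Clearance is held. (l) is triggered (the baseline figure is 455, under the 590 limit), but is itself disapplied by (m): (m) is engaged — aggregate throughput is 2,820 units, under the 3,270 units limit. (n) is not triggered (the Class C Approval is not current), so (m) stands. So (c) applies.
Exception (d) fails — the Small Employer Certificate has expired.

No — exception (c) applies; Ines's café is not required to provide paid sick leave.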